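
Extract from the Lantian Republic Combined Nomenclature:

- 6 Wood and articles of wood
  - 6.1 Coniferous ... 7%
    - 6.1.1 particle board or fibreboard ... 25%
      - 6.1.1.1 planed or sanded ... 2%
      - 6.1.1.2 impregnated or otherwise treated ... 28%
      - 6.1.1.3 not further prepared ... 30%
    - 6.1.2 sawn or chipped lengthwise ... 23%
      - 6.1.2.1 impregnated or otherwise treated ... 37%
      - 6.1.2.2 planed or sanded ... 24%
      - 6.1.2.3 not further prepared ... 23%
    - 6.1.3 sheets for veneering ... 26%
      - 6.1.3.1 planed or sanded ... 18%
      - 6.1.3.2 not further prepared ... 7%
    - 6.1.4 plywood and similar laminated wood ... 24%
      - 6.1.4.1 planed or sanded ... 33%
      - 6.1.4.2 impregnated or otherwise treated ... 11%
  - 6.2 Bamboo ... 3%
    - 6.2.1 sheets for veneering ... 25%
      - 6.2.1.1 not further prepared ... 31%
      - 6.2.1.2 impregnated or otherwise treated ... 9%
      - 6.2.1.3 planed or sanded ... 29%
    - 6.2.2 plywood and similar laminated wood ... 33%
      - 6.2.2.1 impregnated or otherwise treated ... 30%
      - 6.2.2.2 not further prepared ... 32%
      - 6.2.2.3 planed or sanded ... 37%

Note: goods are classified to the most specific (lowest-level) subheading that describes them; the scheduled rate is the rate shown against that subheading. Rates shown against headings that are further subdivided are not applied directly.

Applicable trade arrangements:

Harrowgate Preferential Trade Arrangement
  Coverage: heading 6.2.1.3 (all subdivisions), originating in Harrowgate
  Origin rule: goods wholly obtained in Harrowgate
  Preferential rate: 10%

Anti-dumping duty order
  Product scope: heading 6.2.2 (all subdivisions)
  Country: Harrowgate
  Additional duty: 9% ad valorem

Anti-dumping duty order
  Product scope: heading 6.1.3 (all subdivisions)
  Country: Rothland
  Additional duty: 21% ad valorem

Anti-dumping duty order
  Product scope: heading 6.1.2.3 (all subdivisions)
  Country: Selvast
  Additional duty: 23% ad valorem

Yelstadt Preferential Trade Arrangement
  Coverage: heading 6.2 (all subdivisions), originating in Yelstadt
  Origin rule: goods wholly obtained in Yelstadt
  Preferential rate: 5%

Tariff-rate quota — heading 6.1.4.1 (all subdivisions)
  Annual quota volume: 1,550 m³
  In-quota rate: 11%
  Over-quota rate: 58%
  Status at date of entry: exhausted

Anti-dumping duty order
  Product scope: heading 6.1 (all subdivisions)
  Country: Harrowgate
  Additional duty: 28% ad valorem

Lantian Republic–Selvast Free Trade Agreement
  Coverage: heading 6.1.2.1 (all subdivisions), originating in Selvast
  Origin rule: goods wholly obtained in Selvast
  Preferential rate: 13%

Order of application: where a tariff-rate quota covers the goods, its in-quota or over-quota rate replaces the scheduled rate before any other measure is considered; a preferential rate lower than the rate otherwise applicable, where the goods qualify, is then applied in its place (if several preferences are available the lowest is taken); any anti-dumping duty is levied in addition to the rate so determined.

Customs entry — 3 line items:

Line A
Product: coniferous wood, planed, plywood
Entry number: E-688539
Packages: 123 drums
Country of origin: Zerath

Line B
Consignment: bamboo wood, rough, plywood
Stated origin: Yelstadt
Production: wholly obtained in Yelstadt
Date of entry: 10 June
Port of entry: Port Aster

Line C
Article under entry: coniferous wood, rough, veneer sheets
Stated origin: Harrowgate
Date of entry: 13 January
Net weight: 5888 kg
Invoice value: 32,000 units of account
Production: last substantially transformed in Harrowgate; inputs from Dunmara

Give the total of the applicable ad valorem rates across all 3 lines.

98%

Line A: coniferous → 6.1; plywood → 6.1.4; planed → 6.1.4.1. Scheduled 33%. quota on 6.1.4.1 exhausted → over-quota 58%. → 58%.
Line B: bamboo → 6.2; plywood → 6.2.2; rough → 6.2.2.2. Scheduled 32%. Yelstadt agreement on 6.2: wholly obtained → 5% available; preferential 5%. → 5%.
Line C: coniferous → 6.1; veneer sheets → 6.1.3; rough → 6.1.3.2. Scheduled 7%. Harrowgate agreement on 6.2.1.3: 6.1.3.2 not covered; anti-dumping (Harrowgate, 6.1): +28%; total 7% + 28% = 35%. → 35%.
Sum: 58% + 5% + 35% = 98%.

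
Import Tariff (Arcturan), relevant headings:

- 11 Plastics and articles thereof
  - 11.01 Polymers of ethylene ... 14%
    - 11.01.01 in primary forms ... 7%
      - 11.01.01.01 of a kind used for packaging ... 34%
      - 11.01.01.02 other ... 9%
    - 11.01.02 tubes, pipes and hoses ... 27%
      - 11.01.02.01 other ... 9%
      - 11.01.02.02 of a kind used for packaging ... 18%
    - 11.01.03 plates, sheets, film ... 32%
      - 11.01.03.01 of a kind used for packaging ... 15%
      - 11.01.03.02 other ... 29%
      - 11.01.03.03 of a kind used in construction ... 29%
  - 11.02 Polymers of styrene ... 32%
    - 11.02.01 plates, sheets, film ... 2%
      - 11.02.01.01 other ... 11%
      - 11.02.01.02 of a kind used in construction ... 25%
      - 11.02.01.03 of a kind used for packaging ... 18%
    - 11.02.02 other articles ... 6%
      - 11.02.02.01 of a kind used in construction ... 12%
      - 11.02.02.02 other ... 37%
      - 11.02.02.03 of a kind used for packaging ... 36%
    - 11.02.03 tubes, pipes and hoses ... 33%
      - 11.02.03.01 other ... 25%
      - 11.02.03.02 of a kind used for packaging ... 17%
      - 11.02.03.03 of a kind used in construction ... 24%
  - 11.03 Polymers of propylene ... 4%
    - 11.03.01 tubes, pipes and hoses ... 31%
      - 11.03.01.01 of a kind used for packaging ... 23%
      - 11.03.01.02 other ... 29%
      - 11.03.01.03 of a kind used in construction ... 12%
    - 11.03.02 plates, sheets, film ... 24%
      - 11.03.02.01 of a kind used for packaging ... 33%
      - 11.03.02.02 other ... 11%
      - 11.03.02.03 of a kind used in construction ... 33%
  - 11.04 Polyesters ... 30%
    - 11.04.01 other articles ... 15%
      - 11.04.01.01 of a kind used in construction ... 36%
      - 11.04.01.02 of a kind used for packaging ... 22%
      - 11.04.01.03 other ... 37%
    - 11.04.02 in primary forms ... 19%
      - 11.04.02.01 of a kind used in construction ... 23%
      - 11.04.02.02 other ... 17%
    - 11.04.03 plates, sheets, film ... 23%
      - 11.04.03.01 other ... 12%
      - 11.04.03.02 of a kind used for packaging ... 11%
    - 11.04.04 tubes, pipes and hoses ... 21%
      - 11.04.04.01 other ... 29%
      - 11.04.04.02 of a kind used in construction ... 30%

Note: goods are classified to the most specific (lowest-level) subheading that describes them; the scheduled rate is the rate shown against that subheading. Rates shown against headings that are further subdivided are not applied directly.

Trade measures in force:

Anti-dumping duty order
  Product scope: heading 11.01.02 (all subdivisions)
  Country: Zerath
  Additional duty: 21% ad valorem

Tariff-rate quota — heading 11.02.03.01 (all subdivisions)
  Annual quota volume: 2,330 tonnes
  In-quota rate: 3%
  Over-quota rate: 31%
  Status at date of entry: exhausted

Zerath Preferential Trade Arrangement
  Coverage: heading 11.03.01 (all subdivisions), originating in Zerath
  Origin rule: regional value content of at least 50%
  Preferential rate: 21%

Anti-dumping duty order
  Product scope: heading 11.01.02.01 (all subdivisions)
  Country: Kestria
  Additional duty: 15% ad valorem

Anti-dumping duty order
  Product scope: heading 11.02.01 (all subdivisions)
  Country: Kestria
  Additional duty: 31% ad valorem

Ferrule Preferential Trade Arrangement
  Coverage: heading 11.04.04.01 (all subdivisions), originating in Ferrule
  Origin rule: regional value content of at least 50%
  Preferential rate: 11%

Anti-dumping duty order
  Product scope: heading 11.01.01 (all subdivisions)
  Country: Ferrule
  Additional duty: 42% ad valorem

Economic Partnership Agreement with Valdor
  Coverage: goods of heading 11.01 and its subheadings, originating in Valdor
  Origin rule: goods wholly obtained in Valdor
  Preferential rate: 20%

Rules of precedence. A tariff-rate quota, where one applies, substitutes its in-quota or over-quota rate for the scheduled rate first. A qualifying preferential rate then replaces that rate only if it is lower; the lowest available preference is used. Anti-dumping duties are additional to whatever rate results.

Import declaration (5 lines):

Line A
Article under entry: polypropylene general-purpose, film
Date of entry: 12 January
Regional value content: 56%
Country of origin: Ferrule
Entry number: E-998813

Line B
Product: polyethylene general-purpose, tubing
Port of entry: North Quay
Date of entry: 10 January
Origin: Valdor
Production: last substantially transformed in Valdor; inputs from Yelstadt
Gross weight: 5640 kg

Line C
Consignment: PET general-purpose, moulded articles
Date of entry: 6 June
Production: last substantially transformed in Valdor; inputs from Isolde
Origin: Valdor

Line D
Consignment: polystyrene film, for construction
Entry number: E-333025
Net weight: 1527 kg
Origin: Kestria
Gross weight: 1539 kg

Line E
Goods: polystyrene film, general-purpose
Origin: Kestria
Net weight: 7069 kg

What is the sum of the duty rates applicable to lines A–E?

155%

Line A: polypropylene → 11.03; film → 11.03.02; general-purpose → 11.03.02.02. Scheduled 11%. Ferrule agreement on 11.04.04.01: 11.03.02.02 not covered. → 11%.
Line B: polyethylene → 11.01; tubing → 11.01.02; general-purpose → 11.01.02.01. Scheduled 9%. Valdor agreement on 11.01: not wholly obtained. → 9%.
Line C: PET → 11.04; moulded articles → 11.04.01; general-purpose → 11.04.01.03. Scheduled 37%. Valdor agreement on 11.01: 11.04.01.03 not covered. → 37%.
Line D: polystyrene → 11.02; film → 11.02.01; for construction → 11.02.01.02. Scheduled 25%. anti-dumping (Kestria, 11.02.01): +31%; total 25% + 31% = 56%. → 56%.
Line E: polystyrene → 11.02; film → 11.02.01; general-purpose → 11.02.01.01. Scheduled 11%. anti-dumping (Kestria, 11.02.01): +31%; total 11% + 31% = 42%. → 42%.
Sum: 11% + 9% + 37% + 56% + 42% = 155%.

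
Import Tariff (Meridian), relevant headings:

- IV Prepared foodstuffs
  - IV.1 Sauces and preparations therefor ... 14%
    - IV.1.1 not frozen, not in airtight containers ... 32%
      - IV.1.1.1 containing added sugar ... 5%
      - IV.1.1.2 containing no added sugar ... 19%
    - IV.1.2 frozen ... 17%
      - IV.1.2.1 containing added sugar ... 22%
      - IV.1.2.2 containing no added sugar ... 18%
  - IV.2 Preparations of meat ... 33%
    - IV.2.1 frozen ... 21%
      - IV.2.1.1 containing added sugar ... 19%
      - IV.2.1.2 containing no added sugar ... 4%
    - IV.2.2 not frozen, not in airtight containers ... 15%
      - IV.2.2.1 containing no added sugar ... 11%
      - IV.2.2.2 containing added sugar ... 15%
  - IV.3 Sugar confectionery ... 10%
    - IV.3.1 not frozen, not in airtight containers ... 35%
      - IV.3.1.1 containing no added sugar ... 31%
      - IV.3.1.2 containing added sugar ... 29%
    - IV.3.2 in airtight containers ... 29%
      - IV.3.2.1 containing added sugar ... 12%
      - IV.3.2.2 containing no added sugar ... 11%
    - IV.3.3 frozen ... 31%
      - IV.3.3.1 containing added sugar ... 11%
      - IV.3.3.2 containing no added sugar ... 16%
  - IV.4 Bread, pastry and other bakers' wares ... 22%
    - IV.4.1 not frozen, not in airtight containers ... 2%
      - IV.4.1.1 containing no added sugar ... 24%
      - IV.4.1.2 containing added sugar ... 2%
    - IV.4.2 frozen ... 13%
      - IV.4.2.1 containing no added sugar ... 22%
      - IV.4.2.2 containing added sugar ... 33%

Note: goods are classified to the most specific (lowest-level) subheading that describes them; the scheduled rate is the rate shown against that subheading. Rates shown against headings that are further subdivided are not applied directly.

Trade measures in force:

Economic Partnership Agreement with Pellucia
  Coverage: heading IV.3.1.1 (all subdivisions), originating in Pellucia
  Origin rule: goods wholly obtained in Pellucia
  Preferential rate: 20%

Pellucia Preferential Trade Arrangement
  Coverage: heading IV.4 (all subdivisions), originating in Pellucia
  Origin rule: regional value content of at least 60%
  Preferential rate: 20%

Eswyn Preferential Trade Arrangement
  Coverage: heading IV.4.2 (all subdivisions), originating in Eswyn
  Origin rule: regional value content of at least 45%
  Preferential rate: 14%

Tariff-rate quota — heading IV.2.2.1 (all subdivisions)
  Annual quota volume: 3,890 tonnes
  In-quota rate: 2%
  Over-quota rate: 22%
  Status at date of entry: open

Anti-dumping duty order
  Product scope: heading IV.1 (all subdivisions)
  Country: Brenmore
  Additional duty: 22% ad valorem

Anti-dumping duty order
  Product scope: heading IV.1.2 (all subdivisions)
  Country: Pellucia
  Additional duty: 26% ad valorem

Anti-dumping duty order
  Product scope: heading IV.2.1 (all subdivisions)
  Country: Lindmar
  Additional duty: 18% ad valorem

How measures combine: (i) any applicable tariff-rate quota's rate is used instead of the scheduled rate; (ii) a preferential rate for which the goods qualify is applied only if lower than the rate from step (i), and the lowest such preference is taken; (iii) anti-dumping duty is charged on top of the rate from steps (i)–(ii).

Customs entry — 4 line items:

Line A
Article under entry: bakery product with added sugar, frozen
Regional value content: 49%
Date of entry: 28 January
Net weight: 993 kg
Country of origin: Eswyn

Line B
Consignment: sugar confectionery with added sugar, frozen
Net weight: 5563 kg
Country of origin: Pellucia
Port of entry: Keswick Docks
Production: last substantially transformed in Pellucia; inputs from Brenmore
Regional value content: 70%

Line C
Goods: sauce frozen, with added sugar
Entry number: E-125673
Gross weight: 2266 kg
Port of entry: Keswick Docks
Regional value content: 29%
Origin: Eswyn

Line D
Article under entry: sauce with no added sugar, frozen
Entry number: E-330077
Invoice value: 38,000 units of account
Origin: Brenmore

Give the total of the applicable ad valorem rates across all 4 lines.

87%

Line A: bakery product → IV.4; frozen → IV.4.2; with added sugar → IV.4.2.2. Scheduled 33%. Eswyn agreement on IV.4.2: RVC ≥ 45% → 14% available; preferential 14%. → 14%.
Line B: sugar confectionery → IV.3; frozen → IV.3.3; with added sugar → IV.3.3.1. Scheduled 11%. Pellucia agreement on IV.3.1.1: IV.3.3.1 not covered; Pellucia agreement on IV.4: IV.3.3.1 not covered. → 11%.
Line C: sauce → IV.1; frozen → IV.1.2; with added sugar → IV.1.2.1. Scheduled 22%. Eswyn agreement on IV.4.2: IV.1.2.1 not covered. → 22%.
Line D: sauce → IV.1; frozen → IV.1.2; with no added sugar → IV.1.2.2. Scheduled 18%. anti-dumping (Brenmore, IV.1): +22%; total 18% + 22% = 40%. → 40%.
Sum: 14% + 11% + 22% + 40% = 87%.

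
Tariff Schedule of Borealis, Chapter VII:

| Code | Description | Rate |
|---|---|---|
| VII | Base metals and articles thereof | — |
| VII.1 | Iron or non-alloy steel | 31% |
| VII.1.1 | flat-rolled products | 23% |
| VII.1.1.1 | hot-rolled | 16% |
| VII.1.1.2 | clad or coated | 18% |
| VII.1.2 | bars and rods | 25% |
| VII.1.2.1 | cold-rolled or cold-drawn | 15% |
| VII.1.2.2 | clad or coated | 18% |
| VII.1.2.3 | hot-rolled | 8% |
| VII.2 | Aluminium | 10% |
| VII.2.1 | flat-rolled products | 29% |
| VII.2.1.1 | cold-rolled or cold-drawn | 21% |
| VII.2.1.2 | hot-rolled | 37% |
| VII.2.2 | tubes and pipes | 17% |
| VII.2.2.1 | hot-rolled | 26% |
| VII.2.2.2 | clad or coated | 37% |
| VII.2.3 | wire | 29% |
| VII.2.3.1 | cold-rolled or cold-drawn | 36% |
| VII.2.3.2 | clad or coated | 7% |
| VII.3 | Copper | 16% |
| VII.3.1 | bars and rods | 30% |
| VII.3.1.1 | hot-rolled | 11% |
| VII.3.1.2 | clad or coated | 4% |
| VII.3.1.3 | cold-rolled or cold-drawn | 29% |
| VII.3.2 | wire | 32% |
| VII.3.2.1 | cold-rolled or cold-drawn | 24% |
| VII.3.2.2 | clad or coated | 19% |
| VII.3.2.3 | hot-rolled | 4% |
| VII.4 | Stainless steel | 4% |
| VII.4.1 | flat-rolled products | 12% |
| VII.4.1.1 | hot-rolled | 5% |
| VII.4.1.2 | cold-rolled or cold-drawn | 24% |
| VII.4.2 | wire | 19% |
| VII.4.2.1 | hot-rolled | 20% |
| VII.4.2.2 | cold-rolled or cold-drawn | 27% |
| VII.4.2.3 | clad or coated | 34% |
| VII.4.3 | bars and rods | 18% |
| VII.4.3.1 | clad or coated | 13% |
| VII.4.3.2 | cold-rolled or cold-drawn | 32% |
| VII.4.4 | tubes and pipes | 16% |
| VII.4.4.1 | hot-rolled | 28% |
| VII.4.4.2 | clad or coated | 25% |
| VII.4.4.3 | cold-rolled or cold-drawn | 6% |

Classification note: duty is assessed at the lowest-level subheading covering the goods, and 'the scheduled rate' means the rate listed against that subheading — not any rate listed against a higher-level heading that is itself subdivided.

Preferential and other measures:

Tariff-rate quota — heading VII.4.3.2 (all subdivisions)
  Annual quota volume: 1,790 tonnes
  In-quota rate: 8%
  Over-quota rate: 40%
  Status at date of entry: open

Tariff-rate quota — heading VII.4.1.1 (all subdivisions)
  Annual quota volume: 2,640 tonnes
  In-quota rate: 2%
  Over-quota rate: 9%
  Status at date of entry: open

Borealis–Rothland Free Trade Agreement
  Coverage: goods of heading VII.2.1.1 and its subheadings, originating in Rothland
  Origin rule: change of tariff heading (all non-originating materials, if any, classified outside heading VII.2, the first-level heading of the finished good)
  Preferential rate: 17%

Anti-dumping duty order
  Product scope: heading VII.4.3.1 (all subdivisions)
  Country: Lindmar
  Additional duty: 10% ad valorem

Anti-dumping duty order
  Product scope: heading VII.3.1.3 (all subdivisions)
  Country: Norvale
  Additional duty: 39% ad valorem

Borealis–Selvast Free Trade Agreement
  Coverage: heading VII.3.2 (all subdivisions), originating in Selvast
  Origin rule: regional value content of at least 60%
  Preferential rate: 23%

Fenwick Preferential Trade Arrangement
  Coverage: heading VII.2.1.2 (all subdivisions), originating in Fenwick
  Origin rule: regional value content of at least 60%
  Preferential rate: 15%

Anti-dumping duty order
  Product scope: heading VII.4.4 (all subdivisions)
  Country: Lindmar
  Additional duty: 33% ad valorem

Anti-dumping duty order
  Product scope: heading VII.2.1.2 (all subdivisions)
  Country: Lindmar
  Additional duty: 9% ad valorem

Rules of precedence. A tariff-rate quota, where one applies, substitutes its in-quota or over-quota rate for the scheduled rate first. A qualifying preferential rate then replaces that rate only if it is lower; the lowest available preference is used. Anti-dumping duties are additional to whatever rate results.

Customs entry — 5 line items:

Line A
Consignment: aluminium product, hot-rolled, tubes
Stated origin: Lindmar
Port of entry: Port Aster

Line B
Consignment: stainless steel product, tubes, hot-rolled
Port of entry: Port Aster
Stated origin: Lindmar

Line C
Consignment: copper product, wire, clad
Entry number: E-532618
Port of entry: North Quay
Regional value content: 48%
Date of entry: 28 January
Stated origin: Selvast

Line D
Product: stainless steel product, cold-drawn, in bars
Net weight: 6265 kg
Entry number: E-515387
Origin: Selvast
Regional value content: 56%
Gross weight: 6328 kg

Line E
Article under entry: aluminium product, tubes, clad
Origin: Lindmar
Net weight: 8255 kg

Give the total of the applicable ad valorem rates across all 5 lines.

151%

Line A: aluminium → VII.2; tubes → VII.2.2; hot-rolled → VII.2.2.1. Scheduled 26%. No special measure applies. → 26%.
Line B: stainless steel → VII.4; tubes → VII.4.4; hot-rolled → VII.4.4.1. Scheduled 28%. anti-dumping (Lindmar, VII.4.4): +33%; total 28% + 33% = 61%. → 61%.
Line C: copper → VII.3; wire → VII.3.2; clad → VII.3.2.2. Scheduled 19%. Selvast agreement on VII.3.2: RVC < 60%. → 19%.
Line D: stainless steel → VII.4; in bars → VII.4.3; cold-drawn → VII.4.3.2. Scheduled 32%. quota on VII.4.3.2 open → in-quota 8%; Selvast agreement on VII.3.2: VII.4.3.2 not covered. → 8%.
Line E: aluminium → VII.2; tubes → VII.2.2; clad → VII.2.2.2. Scheduled 37%. No special measure applies. → 37%.
Sum: 26% + 61% + 19% + 8% + 37% = 151%.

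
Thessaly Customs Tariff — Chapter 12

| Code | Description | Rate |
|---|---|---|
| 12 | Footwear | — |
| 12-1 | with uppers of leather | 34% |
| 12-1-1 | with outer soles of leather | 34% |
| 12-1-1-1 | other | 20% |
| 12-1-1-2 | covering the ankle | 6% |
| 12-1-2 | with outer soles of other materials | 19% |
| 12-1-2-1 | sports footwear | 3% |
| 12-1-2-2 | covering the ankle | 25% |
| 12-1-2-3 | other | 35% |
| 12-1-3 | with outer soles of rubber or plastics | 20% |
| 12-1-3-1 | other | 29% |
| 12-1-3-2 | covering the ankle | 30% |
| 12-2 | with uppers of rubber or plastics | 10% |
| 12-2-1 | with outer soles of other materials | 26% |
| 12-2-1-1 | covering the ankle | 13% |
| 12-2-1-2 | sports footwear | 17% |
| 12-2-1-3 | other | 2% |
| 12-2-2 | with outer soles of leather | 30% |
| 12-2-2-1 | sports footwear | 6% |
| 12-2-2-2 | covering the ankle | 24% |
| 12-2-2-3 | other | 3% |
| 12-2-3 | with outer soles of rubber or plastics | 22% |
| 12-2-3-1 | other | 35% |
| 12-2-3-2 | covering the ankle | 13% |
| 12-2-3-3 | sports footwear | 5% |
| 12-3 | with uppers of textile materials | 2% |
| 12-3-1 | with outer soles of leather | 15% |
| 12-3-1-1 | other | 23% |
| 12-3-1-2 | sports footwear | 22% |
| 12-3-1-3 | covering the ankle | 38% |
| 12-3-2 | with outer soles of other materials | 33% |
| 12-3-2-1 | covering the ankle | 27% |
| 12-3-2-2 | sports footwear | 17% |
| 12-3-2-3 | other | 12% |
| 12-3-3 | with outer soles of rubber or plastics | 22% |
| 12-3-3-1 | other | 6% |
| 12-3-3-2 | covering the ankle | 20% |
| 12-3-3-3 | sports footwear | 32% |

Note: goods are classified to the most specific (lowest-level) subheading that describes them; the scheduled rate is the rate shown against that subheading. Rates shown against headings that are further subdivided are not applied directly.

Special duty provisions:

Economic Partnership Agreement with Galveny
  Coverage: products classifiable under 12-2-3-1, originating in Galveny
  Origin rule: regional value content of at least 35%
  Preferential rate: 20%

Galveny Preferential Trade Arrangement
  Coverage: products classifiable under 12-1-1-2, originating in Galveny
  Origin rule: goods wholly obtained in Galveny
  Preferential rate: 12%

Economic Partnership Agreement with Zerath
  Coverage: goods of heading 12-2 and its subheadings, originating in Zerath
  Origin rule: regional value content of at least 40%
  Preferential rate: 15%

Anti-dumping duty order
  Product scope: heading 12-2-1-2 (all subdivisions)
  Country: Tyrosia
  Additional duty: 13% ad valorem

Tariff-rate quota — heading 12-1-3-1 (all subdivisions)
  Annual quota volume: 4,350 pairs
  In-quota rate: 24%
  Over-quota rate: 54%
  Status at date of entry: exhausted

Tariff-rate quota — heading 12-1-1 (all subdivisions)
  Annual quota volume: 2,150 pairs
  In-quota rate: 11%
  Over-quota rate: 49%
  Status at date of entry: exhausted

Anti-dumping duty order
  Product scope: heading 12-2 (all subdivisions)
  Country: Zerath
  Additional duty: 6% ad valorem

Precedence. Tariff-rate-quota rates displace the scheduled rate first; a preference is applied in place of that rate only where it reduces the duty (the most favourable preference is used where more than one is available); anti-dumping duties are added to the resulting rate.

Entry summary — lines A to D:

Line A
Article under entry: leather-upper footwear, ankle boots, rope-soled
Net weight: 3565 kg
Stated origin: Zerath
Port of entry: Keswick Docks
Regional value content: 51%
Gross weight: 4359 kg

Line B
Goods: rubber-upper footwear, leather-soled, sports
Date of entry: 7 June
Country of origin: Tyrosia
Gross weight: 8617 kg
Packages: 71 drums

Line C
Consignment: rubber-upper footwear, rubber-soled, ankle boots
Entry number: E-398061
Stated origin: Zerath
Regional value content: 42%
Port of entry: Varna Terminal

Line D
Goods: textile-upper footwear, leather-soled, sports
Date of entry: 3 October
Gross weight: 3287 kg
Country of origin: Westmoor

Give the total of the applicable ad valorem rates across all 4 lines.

72%

Line A: leather-upper → 12-1; rope-soled → 12-1-2; ankle boots → 12-1-2-2. Scheduled 25%. Zerath agreement on 12-2: 12-1-2-2 not covered. → 25%.
Line B: rubber-upper → 12-2; leather-soled → 12-2-2; sports → 12-2-2-1. Scheduled 6%. No special measure applies. → 6%.
Line C: rubber-upper → 12-2; rubber-soled → 12-2-3; ankle boots → 12-2-3-2. Scheduled 13%. Zerath agreement on 12-2: RVC ≥ 40% → 15% available; preference 15% not lower than 13% → no reduction; anti-dumping (Zerath, 12-2): +6%; total 13% + 6% = 19%. → 19%.
Line D: textile-upper → 12-3; leather-soled → 12-3-1; sports → 12-3-1-2. Scheduled 22%. No special measure applies. → 22%.
Sum: 25% + 6% + 19% + 22% = 72%.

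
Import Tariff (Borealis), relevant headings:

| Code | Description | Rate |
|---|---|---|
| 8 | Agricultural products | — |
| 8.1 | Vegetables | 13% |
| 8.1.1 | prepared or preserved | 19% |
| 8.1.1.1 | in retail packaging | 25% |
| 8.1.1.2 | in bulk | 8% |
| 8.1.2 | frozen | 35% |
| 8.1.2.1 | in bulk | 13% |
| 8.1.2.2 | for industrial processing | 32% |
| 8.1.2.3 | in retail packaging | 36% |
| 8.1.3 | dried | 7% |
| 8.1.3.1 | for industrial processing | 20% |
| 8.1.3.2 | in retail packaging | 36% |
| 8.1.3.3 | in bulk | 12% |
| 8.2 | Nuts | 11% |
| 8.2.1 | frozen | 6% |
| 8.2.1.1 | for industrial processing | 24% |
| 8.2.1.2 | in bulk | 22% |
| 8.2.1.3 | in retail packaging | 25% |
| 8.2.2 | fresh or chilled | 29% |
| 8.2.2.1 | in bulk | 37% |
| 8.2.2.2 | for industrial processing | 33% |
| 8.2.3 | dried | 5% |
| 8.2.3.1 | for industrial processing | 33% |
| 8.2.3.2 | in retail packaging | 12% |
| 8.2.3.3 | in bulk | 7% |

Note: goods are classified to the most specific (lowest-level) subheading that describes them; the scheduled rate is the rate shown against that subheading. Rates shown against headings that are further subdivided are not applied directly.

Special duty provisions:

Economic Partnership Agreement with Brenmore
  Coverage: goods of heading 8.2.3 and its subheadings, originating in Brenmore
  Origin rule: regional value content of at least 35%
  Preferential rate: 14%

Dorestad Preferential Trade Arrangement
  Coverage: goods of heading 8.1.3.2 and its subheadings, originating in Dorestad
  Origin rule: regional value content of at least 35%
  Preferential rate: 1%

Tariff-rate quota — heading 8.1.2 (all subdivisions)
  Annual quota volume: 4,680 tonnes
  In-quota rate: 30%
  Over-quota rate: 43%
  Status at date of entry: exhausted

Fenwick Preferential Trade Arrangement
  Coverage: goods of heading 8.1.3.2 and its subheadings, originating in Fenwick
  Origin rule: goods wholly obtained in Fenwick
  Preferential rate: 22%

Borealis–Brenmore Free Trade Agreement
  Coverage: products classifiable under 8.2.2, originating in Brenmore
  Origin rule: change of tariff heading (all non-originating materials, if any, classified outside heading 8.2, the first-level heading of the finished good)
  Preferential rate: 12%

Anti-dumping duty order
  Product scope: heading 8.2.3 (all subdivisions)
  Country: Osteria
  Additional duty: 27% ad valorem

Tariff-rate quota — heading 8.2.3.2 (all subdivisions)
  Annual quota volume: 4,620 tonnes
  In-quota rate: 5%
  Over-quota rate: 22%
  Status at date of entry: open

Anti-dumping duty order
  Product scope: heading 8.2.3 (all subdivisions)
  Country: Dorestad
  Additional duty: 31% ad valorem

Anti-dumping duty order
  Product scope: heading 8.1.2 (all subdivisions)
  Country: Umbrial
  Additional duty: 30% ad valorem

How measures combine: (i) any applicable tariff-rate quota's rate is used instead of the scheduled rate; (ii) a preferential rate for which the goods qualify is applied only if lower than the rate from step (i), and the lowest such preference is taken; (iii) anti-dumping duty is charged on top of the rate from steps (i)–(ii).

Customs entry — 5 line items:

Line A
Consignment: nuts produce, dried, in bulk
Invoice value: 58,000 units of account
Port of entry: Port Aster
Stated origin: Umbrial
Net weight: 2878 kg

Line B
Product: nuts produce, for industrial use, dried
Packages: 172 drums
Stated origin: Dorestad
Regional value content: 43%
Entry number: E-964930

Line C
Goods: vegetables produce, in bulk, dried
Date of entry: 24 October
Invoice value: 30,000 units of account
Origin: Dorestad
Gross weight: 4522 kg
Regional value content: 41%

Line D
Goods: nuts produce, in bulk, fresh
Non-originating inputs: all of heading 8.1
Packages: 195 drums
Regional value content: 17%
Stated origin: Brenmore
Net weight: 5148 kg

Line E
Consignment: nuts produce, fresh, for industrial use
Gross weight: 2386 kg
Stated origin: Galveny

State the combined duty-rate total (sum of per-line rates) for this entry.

128%

Line A: nuts → 8.2; dried → 8.2.3; in bulk → 8.2.3.3. Scheduled 7%. No special measure applies. → 7%.
Line B: nuts → 8.2; dried → 8.2.3; for industrial use → 8.2.3.1. Scheduled 33%. Dorestad agreement on 8.1.3.2: 8.2.3.1 not covered; anti-dumping (Dorestad, 8.2.3): +31%; total 33% + 31% = 64%. → 64%.
Line C: vegetables → 8.1; dried → 8.1.3; in bulk → 8.1.3.3. Scheduled 12%. Dorestad agreement on 8.1.3.2: 8.1.3.3 not covered. → 12%.
Line D: nuts → 8.2; fresh → 8.2.2; in bulk → 8.2.2.1. Scheduled 37%. Brenmore agreement on 8.2.3: 8.2.2.1 not covered; Brenmore agreement on 8.2.2: CTH met → 12% available; preferential 12%. → 12%.
Line E: nuts → 8.2; fresh → 8.2.2; for industrial use → 8.2.2.2. Scheduled 33%. No special measure applies. → 33%.
Sum: 7% + 64% + 12% + 12% + 33% = 128%.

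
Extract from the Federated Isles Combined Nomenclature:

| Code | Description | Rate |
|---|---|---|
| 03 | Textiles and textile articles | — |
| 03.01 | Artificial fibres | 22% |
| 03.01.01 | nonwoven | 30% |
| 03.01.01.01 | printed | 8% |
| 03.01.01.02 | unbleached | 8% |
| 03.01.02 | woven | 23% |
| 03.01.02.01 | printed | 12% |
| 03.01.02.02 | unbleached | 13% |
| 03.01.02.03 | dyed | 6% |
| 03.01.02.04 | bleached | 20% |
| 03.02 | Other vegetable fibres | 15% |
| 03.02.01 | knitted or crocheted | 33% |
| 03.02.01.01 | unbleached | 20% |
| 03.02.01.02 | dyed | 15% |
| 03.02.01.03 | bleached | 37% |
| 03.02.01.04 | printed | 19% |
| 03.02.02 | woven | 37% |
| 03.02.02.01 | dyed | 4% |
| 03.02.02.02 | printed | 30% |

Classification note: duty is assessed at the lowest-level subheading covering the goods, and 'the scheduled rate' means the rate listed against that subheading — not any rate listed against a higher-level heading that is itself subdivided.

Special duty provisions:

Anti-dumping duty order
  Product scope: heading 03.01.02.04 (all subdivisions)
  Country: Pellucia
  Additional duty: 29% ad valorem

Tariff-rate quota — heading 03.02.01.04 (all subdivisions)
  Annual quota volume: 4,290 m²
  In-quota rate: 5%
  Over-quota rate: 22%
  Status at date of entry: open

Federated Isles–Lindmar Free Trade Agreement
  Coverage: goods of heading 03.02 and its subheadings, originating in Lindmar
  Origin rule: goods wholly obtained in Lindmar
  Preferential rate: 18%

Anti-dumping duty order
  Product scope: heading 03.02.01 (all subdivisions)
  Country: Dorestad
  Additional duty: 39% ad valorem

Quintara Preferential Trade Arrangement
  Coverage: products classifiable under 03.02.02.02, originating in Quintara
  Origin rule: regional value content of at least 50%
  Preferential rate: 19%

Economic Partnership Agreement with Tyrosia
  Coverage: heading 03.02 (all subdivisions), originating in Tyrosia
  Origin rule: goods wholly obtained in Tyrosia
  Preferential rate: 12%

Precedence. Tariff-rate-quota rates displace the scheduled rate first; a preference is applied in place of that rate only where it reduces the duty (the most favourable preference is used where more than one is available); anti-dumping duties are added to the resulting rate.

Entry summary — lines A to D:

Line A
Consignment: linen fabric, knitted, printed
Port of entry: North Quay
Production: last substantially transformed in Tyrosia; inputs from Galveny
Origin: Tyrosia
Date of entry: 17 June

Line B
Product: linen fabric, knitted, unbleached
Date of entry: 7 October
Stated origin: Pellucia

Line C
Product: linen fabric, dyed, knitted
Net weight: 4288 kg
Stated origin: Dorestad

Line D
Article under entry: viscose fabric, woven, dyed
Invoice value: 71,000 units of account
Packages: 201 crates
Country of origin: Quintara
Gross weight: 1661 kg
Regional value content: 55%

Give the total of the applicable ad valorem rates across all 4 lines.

85%

Line A: linen → 03.02; knitted → 03.02.01; printed → 03.02.01.04. Scheduled 19%. quota on 03.02.01.04 open → in-quota 5%; Tyrosia agreement on 03.02: not wholly obtained. → 5%.
Line B: linen → 03.02; knitted → 03.02.01; unbleached → 03.02.01.01. Scheduled 20%. No special measure applies. → 20%.
Line C: linen → 03.02; knitted → 03.02.01; dyed → 03.02.01.02. Scheduled 15%. anti-dumping (Dorestad, 03.02.01): +39%; total 15% + 39% = 54%. → 54%.
Line D: viscose → 03.01; woven → 03.01.02; dyed → 03.01.02.03. Scheduled 6%. Quintara agreement on 03.02.02.02: 03.01.02.03 not covered. → 6%.
Sum: 5% + 20% + 54% + 6% = 85%.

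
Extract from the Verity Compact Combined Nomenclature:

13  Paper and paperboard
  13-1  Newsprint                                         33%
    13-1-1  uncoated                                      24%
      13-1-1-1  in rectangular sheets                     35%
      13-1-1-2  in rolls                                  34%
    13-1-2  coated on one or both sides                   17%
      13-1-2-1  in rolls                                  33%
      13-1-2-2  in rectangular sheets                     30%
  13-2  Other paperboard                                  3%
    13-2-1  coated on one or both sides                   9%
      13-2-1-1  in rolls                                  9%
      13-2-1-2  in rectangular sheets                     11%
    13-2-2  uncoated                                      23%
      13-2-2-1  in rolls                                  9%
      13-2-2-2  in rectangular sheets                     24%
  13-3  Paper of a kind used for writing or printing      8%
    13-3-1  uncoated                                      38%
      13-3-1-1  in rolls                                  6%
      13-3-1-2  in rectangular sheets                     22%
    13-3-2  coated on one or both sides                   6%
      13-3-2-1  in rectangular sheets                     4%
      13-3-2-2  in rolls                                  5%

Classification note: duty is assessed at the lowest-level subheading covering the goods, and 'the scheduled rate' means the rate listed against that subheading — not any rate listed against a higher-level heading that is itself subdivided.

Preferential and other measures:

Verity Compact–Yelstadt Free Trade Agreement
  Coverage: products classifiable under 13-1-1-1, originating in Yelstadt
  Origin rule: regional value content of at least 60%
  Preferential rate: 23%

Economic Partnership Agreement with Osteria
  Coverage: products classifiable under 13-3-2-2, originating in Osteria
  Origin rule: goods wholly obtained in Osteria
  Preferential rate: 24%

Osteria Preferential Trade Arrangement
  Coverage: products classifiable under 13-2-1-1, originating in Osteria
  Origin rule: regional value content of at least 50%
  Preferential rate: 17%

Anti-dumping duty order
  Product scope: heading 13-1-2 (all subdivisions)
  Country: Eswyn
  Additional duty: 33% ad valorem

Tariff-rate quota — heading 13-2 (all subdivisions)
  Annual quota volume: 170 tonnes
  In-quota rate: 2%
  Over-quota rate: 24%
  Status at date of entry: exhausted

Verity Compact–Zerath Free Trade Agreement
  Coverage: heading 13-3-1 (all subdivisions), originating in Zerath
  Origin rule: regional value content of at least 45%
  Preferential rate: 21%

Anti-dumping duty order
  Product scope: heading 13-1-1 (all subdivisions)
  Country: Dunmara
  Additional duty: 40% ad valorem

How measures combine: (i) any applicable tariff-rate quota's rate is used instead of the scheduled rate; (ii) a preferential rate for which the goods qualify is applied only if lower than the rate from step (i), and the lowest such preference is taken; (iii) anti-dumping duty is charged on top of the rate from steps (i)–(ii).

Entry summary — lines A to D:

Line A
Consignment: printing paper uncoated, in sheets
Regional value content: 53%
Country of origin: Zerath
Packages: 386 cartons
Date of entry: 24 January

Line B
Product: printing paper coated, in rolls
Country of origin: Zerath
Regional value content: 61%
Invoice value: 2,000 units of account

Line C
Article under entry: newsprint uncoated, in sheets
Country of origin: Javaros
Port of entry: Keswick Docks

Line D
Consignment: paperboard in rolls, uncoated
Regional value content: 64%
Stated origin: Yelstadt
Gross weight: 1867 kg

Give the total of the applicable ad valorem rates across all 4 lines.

85%

Line A: printing paper → 13-3; uncoated → 13-3-1; in sheets → 13-3-1-2. Scheduled 22%. Zerath agreement on 13-3-1: RVC ≥ 45% → 21% available; preferential 21%. → 21%.
Line B: printing paper → 13-3; coated → 13-3-2; in rolls → 13-3-2-2. Scheduled 5%. Zerath agreement on 13-3-1: 13-3-2-2 not covered. → 5%.
Line C: newsprint → 13-1; uncoated → 13-1-1; in sheets → 13-1-1-1. Scheduled 35%. No special measure applies. → 35%.
Line D: paperboard → 13-2; uncoated → 13-2-2; in rolls → 13-2-2-1. Scheduled 9%. quota on 13-2 exhausted → over-quota 24%; Yelstadt agreement on 13-1-1-1: 13-2-2-1 not covered. → 24%.
Sum: 21% + 5% + 35% + 24% = 85%.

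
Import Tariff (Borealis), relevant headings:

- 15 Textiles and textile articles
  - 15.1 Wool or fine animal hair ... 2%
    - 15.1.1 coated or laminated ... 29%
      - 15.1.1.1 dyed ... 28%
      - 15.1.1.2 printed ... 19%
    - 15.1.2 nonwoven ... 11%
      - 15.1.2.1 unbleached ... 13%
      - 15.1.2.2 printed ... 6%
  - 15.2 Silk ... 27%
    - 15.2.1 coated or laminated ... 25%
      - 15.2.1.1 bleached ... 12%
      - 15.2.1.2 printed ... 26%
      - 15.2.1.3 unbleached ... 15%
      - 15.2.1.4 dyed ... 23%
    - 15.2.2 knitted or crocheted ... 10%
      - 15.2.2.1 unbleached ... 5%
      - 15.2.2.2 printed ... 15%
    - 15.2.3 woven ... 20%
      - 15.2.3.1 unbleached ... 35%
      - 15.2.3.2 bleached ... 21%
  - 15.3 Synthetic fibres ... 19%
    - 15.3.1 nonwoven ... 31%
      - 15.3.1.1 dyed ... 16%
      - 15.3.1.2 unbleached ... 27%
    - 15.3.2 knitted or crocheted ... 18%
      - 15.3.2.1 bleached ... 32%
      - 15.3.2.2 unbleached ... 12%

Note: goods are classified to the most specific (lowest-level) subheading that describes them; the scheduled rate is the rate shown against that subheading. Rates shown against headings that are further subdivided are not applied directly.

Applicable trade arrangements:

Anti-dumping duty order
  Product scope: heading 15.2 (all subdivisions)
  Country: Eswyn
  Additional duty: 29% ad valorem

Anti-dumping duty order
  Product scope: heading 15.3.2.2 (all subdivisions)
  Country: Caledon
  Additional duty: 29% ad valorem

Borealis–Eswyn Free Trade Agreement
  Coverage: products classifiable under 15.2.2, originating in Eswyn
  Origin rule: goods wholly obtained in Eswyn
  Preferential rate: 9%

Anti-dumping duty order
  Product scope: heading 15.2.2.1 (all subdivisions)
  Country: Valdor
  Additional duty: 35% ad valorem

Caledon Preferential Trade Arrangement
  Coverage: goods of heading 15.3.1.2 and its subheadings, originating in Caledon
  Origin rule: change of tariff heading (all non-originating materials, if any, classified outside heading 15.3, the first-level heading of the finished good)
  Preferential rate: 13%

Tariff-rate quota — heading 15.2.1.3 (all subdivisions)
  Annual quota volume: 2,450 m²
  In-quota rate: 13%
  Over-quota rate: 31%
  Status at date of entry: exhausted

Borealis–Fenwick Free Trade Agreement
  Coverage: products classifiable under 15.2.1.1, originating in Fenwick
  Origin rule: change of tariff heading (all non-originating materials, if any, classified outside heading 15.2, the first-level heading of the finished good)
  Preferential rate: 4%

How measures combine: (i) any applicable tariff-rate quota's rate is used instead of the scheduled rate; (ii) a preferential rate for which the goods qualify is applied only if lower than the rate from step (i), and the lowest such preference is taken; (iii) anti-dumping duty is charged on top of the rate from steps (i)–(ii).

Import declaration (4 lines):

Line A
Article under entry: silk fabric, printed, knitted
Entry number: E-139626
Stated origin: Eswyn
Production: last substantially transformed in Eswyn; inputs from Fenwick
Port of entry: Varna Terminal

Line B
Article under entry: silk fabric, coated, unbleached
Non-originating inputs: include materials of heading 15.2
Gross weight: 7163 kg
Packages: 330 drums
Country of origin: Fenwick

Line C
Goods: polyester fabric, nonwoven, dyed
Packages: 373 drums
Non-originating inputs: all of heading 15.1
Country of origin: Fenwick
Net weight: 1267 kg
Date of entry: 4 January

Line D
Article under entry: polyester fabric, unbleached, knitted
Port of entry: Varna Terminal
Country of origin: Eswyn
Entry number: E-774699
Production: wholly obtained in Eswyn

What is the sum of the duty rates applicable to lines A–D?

103%

Line A: silk → 15.2; knitted → 15.2.2; printed → 15.2.2.2. Scheduled 15%. Eswyn agreement on 15.2.2: not wholly obtained; anti-dumping (Eswyn, 15.2): +29%; total 15% + 29% = 44%. → 44%.
Line B: silk → 15.2; coated → 15.2.1; unbleached → 15.2.1.3. Scheduled 15%. quota on 15.2.1.3 exhausted → over-quota 31%; Fenwick agreement on 15.2.1.1: 15.2.1.3 not covered. → 31%.
Line C: polyester → 15.3; nonwoven → 15.3.1; dyed → 15.3.1.1. Scheduled 16%. Fenwick agreement on 15.2.1.1: 15.3.1.1 not covered. → 16%.
Line D: polyester → 15.3; knitted → 15.3.2; unbleached → 15.3.2.2. Scheduled 12%. Eswyn agreement on 15.2.2: 15.3.2.2 not covered. → 12%.
Sum: 44% + 31% + 16% + 12% = 103%.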